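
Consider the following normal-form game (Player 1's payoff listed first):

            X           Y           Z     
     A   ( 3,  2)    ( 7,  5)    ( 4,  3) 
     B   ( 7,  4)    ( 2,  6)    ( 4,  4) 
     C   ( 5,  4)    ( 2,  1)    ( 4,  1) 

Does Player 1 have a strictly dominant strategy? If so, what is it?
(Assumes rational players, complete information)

No strictly dominant strategy exists for Player 1

Work:
A strategy strictly dominates another if it gives a strictly higher payoff against every opponent action. Compare each pair of P1's strategies column-by-column:
  A vs B: [3 vs 7, 7 vs 2, 4 vs 4] → A does not strictly dominate B (column X: 3 ≤ 7)
  A vs C: [3 vs 5, 7 vs 2, 4 vs 4] → A does not strictly dominate C (column X: 3 ≤ 5)
  B vs A: [7 vs 3, 2 vs 7, 4 vs 4] → B does not strictly dominate A (column Y: 2 ≤ 7)
  B vs C: [7 vs 5, 2 vs 2, 4 vs 4] → B does not strictly dominate C (column Y: 2 ≤ 2)
  C vs A: [5 vs 3, 2 vs 7, 4 vs 4] → C does not strictly dominate A (column Y: 2 ≤ 7)
  C vs B: [5 vs 7, 2 vs 2, 4 vs 4] → C does not strictly dominate B (column X: 5 ≤ 7)
No single strategy strictly dominates all others → no strictly dominant strategy.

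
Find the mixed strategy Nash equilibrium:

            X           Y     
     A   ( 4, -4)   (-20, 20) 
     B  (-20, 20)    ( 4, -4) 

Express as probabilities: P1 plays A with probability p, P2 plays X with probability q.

p = 0.5, q = 0.5

Work:
Find probabilities that make opponent indifferent:
P2 chooses q to make P1 indifferent between A and B
P1 chooses p to make P2 indifferent between X and Y
Mixed NE: P1 plays (A: 0.5, B: 0.5), P2 plays (X: 0.5, Y: 0.5)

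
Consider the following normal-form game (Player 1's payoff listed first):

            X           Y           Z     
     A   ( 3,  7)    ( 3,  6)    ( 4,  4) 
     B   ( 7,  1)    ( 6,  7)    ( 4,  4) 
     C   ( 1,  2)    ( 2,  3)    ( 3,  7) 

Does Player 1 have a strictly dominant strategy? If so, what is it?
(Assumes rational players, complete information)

No strictly dominant strategy exists for Player 1

Work:
A strategy strictly dominates another if it gives a strictly higher payoff against every opponent action. Compare each pair of P1's strategies column-by-column:
  A vs B: [3 vs 7, 3 vs 6, 4 vs 4] → A does not strictly dominate B (column X: 3 ≤ 7)
  A vs C: [3 vs 1, 3 vs 2, 4 vs 3] → A strictly dominates C
  B vs A: [7 vs 3, 6 vs 3, 4 vs 4] → B does not strictly dominate A (column Z: 4 ≤ 4)
  B vs C: [7 vs 1, 6 vs 2, 4 vs 3] → B strictly dominates C
  C vs A: [1 vs 3, 2 vs 3, 3 vs 4] → C does not strictly dominate A (column X: 1 ≤ 3)
  C vs B: [1 vs 7, 2 vs 6, 3 vs 4] → C does not strictly dominate B (column X: 1 ≤ 7)
No single strategy strictly dominates all others → no strictly dominant strategy.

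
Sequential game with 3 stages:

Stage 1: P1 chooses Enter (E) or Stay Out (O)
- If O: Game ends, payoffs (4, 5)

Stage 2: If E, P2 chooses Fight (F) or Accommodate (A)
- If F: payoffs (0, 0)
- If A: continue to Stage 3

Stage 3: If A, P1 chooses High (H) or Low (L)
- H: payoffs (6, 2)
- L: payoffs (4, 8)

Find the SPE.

SPE: (E, A, H); Outcome (6, 2)

Work:
Stage 3: P1 chooses H (6 vs 4)
Stage 2: P2: F->0, A->2 (anticipating H). Choose A
Stage 1: P1: O->4, E->6 (anticipating A, H). Choose E
SPE path: E -> A -> H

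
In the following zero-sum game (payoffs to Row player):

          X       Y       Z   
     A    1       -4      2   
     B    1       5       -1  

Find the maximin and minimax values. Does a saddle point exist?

Maximin = -1, Minimax = 1, Saddle: False

Work:
Row minimums: [-4, -1] → maximin = -1
Column maximums: [1, 5, 2] → minimax = 1
No saddle point (maximin ≠ minimax). Mixed strategy needed.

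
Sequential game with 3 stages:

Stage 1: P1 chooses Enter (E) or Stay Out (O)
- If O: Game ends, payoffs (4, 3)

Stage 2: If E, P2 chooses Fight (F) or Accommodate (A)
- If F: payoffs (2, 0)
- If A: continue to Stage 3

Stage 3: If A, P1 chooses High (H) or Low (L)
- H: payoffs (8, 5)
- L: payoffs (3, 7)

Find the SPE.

SPE: (E, A, H); Outcome (8, 5)

Work:
Stage 3: P1 chooses H (8 vs 3)
Stage 2: P2: F->0, A->5 (anticipating H). Choose A
Stage 1: P1: O->4, E->8 (anticipating A, H). Choose E
SPE path: E -> A -> H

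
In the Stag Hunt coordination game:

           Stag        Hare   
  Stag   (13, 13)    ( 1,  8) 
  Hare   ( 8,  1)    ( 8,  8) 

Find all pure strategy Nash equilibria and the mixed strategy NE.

Pure NE: (Stag, Stag) and (Hare, Hare); Mixed NE: p = 0.5833, q = 0.5833

Work:
Check pure NE:
(Stag, Stag): (13, 13) - no unilateral deviation beneficial
(Hare, Hare): (8, 8) - no unilateral deviation beneficial
Mixed NE: P1 plays Stag with p = 0.5833, P2 plays Stag with q = 0.5833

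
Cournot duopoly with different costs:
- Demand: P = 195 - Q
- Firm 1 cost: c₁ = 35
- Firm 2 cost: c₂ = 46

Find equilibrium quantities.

q₁* = 57.0, q₂* = 46.0

Work:
Reaction: q₁ = (195 - 35 - q₂)/2
Reaction: q₂ = (195 - 46 - q₁)/2
Solve simultaneously:
q₁* = (195 - 2×35 + 46)/3 = 57.0
q₂* = (195 - 2×46 + 35)/3 = 46.0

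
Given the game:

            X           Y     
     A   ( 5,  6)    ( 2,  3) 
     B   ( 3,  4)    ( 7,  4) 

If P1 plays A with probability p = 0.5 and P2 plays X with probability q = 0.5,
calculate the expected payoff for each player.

E[P1] = 4.25, E[P2] = 4.25

Work:
E[P1] = p·q·π₁(A,X) + p·(1-q)·π₁(A,Y) + (1-p)·q·π₁(B,X) + (1-p)·(1-q)·π₁(B,Y)
= 0.5·0.5·5 + 0.5·0.5·2 + 0.5·0.5·3 + 0.5·0.5·7
= 4.25

E[P2] = 4.25 (similar calculation)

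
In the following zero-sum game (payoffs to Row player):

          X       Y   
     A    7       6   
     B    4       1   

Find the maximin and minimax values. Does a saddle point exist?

Maximin = 6, Minimax = 6, Saddle: True

Work:
Row minimums: [6, 1] → maximin = 6
Column maximums: [7, 6] → minimax = 6
Saddle point exists! Game value = 6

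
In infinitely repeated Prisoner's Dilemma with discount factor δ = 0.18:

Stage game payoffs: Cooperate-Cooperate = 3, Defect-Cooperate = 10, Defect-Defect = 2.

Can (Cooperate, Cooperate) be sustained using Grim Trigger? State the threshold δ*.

δ* = 0.875; since δ = 0.18 < 0.875, cooperation cannot be sustained

Work:
For Grim Trigger:
Cooperate forever: 3/(1-δ)
Defect then punished: 10 + 2·δ/(1-δ)
Need: 3/(1-δ) ≥ 10 + 2·δ/(1-δ)
Solving: δ ≥ (T-R)/(T-P) = (10-3)/(10-2) = 0.875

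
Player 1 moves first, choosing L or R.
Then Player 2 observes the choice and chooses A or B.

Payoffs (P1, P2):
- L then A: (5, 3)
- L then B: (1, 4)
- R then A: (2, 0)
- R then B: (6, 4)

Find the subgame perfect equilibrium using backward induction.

P1 plays R, P2 plays B after L and B after R; Payoff (6, 4)

Work:
Backward induction:
After L: P2 chooses B → P1 gets 1
After R: P2 chooses B → P1 gets 6
P1 chooses R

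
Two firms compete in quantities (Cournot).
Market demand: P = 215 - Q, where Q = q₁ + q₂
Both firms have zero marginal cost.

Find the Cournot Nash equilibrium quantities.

q₁* = q₂* = 71.67; P* = 71.67

Work:
Profit: π_i = P·q_i = (a - q_i - q_j)·q_i
FOC: ∂π_i/∂q_i = a - 2q_i - q_j = 0
Reaction function: q_i = (215 - q_j)/2
Symmetry: q* = 215/3 = 71.67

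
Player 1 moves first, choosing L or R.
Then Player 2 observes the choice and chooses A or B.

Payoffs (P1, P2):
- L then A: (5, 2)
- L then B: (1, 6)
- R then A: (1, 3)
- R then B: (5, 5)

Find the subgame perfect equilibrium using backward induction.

P1 plays R, P2 plays B after L and B after R; Payoff (5, 5)

Work:
Backward induction:
After L: P2 chooses B → P1 gets 1
After R: P2 chooses B → P1 gets 5
P1 chooses R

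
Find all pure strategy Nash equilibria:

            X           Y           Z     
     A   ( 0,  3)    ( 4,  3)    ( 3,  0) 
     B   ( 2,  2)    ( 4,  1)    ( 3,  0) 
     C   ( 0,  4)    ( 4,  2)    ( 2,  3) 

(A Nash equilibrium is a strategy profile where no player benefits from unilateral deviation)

Nash equilibrium: (A, Y), (B, X)

Work:
Best responses:
  P1 vs X: payoffs [0, 2, 0] → best response B (payoff 2)
  P1 vs Y: payoffs [4, 4, 4] → best response A/B/C (payoff 4)
  P1 vs Z: payoffs [3, 3, 2] → best response A/B (payoff 3)
  P2 vs A: payoffs [3, 3, 0] → best response X/Y (payoff 3)
  P2 vs B: payoffs [2, 1, 0] → best response X (payoff 2)
  P2 vs C: payoffs [4, 2, 3] → best response X (payoff 4)
Mutual best responses: (A,Y), (B,X) → Nash equilibria.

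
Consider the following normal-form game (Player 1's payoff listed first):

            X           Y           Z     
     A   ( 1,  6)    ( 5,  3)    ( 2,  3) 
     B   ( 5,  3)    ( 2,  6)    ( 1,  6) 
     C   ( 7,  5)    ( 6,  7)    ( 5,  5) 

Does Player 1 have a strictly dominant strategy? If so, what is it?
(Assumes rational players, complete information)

Yes, Player 1's strictly dominant strategy is C

Work:
A strategy strictly dominates another if it gives a strictly higher payoff against every opponent action. Compare each pair of P1's strategies column-by-column:
  A vs B: [1 vs 5, 5 vs 2, 2 vs 1] → A does not strictly dominate B (column X: 1 ≤ 5)
  A vs C: [1 vs 7, 5 vs 6, 2 vs 5] → A does not strictly dominate C (column X: 1 ≤ 7)
  B vs A: [5 vs 1, 2 vs 5, 1 vs 2] → B does not strictly dominate A (column Y: 2 ≤ 5)
  B vs C: [5 vs 7, 2 vs 6, 1 vs 5] → B does not strictly dominate C (column X: 5 ≤ 7)
  C vs A: [7 vs 1, 6 vs 5, 5 vs 2] → C strictly dominates A
  C vs B: [7 vs 5, 6 vs 2, 5 vs 1] → C strictly dominates B
C strictly dominates every other strategy → strictly dominant.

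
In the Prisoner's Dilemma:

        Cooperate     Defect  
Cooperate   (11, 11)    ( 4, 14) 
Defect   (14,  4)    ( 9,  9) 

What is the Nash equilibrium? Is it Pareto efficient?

(Defect, Defect) is NE; not Pareto efficient

Work:
Defect dominates Cooperate for both players:
If P2 cooperates: Defect (14) > Cooperate (11)
If P2 defects: Defect (9) > Cooperate (4)
NE: (Defect, Defect) with payoff (9, 9)
But (Cooperate, Cooperate) = (11, 11) Pareto dominates (9, 9)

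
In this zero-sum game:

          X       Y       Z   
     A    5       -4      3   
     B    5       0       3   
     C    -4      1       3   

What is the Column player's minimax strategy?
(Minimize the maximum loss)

Column should play Y, value = 1

Work:
Column player minimizes Row's maximum payoff:
Column X: max payoff to Row = 5
Column Y: max payoff to Row = 1
Column Z: max payoff to Row = 3
Minimum is 1, achieved by column Y.
Minimax strategy: Y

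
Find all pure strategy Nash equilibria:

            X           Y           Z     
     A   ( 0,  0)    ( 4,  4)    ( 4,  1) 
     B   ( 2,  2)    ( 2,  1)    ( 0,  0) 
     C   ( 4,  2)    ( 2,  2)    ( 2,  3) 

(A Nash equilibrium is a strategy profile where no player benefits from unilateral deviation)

Nash equilibrium: (A, Y)

Work:
Best responses:
  P1 vs X: payoffs [0, 2, 4] → best response C (payoff 4)
  P1 vs Y: payoffs [4, 2, 2] → best response A (payoff 4)
  P1 vs Z: payoffs [4, 0, 2] → best response A (payoff 4)
  P2 vs A: payoffs [0, 4, 1] → best response Y (payoff 4)
  P2 vs B: payoffs [2, 1, 0] → best response X (payoff 2)
  P2 vs C: payoffs [2, 2, 3] → best response Z (payoff 3)
Mutual best responses: (A,Y) → Nash equilibria.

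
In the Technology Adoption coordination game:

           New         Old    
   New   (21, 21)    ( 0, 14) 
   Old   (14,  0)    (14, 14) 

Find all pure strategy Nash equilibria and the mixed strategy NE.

Pure NE: (New, New) and (Old, Old); Mixed NE: p = 0.6667, q = 0.6667

Work:
Check pure NE:
(New, New): (21, 21) - no unilateral deviation beneficial
(Old, Old): (14, 14) - no unilateral deviation beneficial
Mixed NE: P1 plays New with p = 0.6667, P2 plays New with q = 0.6667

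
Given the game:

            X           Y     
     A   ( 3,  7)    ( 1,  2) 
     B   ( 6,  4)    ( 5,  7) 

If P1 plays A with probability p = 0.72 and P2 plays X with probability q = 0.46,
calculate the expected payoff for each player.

E[P1] = 2.9112, E[P2] = 4.6696

Work:
E[P1] = p·q·π₁(A,X) + p·(1-q)·π₁(A,Y) + (1-p)·q·π₁(B,X) + (1-p)·(1-q)·π₁(B,Y)
= 0.72·0.46·3 + 0.72·0.54·1 + 0.28·0.46·6 + 0.28·0.54·5
= 2.9112

E[P2] = 4.6696 (similar calculation)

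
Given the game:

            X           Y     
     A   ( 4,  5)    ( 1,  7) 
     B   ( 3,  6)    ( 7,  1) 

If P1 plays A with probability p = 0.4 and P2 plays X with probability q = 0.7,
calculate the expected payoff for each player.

E[P1] = 3.76, E[P2] = 4.94

Work:
E[P1] = p·q·π₁(A,X) + p·(1-q)·π₁(A,Y) + (1-p)·q·π₁(B,X) + (1-p)·(1-q)·π₁(B,Y)
= 0.4·0.7·4 + 0.4·0.3·1 + 0.6·0.7·3 + 0.6·0.3·7
= 3.76

E[P2] = 4.94 (similar calculation)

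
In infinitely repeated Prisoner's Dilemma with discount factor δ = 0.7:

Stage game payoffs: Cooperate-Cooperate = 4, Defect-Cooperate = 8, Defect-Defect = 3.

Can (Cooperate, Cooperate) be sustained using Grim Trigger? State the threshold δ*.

δ* = 0.8; since δ = 0.7 < 0.8, cooperation cannot be sustained

Work:
For Grim Trigger:
Cooperate forever: 4/(1-δ)
Defect then punished: 8 + 3·δ/(1-δ)
Need: 4/(1-δ) ≥ 8 + 3·δ/(1-δ)
Solving: δ ≥ (T-R)/(T-P) = (8-4)/(8-3) = 0.8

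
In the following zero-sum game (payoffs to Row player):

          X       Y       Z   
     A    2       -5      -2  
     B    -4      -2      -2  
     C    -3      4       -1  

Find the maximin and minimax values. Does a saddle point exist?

Maximin = -3, Minimax = -1, Saddle: False

Work:
Row minimums: [-5, -4, -3] → maximin = -3
Column maximums: [2, 4, -1] → minimax = -1
No saddle point (maximin ≠ minimax). Mixed strategy needed.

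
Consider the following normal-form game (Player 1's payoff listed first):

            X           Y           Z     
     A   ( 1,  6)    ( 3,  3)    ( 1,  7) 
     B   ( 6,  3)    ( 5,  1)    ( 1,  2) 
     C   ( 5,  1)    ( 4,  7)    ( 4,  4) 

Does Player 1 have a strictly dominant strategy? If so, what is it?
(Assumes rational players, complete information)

No strictly dominant strategy exists for Player 1

Work:
A strategy strictly dominates another if it gives a strictly higher payoff against every opponent action. Compare each pair of P1's strategies column-by-column:
  A vs B: [1 vs 6, 3 vs 5, 1 vs 1] → A does not strictly dominate B (column X: 1 ≤ 6)
  A vs C: [1 vs 5, 3 vs 4, 1 vs 4] → A does not strictly dominate C (column X: 1 ≤ 5)
  B vs A: [6 vs 1, 5 vs 3, 1 vs 1] → B does not strictly dominate A (column Z: 1 ≤ 1)
  B vs C: [6 vs 5, 5 vs 4, 1 vs 4] → B does not strictly dominate C (column Z: 1 ≤ 4)
  C vs A: [5 vs 1, 4 vs 3, 4 vs 1] → C strictly dominates A
  C vs B: [5 vs 6, 4 vs 5, 4 vs 1] → C does not strictly dominate B (column X: 5 ≤ 6)
No single strategy strictly dominates all others → no strictly dominant strategy.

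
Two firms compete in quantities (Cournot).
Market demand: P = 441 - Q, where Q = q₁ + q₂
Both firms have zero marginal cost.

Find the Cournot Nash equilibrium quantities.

q₁* = q₂* = 147.0; P* = 147.0

Work:
Profit: π_i = P·q_i = (a - q_i - q_j)·q_i
FOC: ∂π_i/∂q_i = a - 2q_i - q_j = 0
Reaction function: q_i = (441 - q_j)/2
Symmetry: q* = 441/3 = 147.0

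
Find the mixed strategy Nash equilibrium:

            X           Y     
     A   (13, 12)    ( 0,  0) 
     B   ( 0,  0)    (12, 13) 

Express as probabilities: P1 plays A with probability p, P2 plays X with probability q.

p = 0.52, q = 0.48

Work:
Find probabilities that make opponent indifferent:
P2 chooses q to make P1 indifferent between A and B
P1 chooses p to make P2 indifferent between X and Y
Mixed NE: P1 plays (A: 0.52, B: 0.48), P2 plays (X: 0.48, Y: 0.52)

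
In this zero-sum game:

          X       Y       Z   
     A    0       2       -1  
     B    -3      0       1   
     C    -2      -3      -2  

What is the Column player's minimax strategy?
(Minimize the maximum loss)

Column should play X, value = 0

Work:
Column player minimizes Row's maximum payoff:
Column X: max payoff to Row = 0
Column Y: max payoff to Row = 2
Column Z: max payoff to Row = 1
Minimum is 0, achieved by column X.
Minimax strategy: X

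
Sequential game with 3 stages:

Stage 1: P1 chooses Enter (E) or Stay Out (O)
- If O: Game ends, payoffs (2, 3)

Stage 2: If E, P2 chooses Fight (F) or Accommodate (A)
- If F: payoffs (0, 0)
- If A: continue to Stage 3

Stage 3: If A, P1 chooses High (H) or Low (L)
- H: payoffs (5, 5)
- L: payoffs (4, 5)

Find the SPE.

SPE: (E, A, H); Outcome (5, 5)

Work:
Stage 3: P1 chooses H (5 vs 4)
Stage 2: P2: F->0, A->5 (anticipating H). Choose A
Stage 1: P1: O->2, E->5 (anticipating A, H). Choose E
SPE path: E -> A -> H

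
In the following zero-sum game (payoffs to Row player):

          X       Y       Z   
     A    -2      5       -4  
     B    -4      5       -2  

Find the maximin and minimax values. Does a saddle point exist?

Maximin = -4, Minimax = -2, Saddle: False

Work:
Row minimums: [-4, -4] → maximin = -4
Column maximums: [-2, 5, -2] → minimax = -2
No saddle point (maximin ≠ minimax). Mixed strategy needed.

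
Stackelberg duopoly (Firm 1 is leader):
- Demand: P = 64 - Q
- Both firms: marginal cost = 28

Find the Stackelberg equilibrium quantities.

q₁* (leader) = 18.0, q₂* (follower) = 9.0

Work:
Follower's reaction: q₂ = (a - c - q₁)/2
Leader substitutes: π₁ = q₁·(a - q₁ - (a-c-q₁)/2 - c)
FOC: q₁* = (64 - 28)/2 = 18.00
Then: q₂* = (64 - 28 - 18.0)/2 = 9.00
Leader has first-mover advantage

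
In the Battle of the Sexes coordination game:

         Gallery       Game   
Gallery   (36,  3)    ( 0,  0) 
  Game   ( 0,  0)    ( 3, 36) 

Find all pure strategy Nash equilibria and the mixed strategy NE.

Pure NE: (Gallery, Gallery) and (Game, Game); Mixed NE: p = 0.9231, q = 0.0769

Work:
Check pure NE:
(Gallery, Gallery): (36, 3) - no unilateral deviation beneficial
(Game, Game): (3, 36) - no unilateral deviation beneficial
Mixed NE: P1 plays Gallery with p = 0.9231, P2 plays Gallery with q = 0.0769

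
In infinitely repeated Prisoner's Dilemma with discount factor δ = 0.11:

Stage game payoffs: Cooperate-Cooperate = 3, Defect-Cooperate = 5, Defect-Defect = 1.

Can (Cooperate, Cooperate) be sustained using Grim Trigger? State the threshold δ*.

δ* = 0.5; since δ = 0.11 < 0.5, cooperation cannot be sustained

Work:
For Grim Trigger:
Cooperate forever: 3/(1-δ)
Defect then punished: 5 + 1·δ/(1-δ)
Need: 3/(1-δ) ≥ 5 + 1·δ/(1-δ)
Solving: δ ≥ (T-R)/(T-P) = (5-3)/(5-1) = 0.5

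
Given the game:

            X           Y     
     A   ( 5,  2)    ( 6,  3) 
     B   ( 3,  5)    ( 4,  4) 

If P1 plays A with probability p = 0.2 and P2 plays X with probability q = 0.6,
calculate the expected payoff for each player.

E[P1] = 3.8, E[P2] = 4.16

Work:
E[P1] = p·q·π₁(A,X) + p·(1-q)·π₁(A,Y) + (1-p)·q·π₁(B,X) + (1-p)·(1-q)·π₁(B,Y)
= 0.2·0.6·5 + 0.2·0.4·6 + 0.8·0.6·3 + 0.8·0.4·4
= 3.8

E[P2] = 4.16 (similar calculation)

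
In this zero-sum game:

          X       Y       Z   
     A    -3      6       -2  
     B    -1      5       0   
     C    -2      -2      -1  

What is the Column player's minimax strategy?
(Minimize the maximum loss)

Column should play X, value = -1

Work:
Column player minimizes Row's maximum payoff:
Column X: max payoff to Row = -1
Column Y: max payoff to Row = 6
Column Z: max payoff to Row = 0
Minimum is -1, achieved by column X.
Minimax strategy: X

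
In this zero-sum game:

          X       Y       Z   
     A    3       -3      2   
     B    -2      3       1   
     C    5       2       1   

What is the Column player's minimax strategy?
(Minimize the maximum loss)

Column should play Z, value = 2

Work:
Column player minimizes Row's maximum payoff:
Column X: max payoff to Row = 5
Column Y: max payoff to Row = 3
Column Z: max payoff to Row = 2
Minimum is 2, achieved by column Z.
Minimax strategy: Z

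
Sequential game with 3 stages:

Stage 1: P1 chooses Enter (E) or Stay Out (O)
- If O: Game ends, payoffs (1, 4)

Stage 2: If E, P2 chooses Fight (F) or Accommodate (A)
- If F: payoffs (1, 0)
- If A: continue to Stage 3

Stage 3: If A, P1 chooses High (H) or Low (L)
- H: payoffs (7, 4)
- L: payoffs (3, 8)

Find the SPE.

SPE: (E, A, H); Outcome (7, 4)

Work:
Stage 3: P1 chooses H (7 vs 3)
Stage 2: P2: F->0, A->4 (anticipating H). Choose A
Stage 1: P1: O->1, E->7 (anticipating A, H). Choose E
SPE path: E -> A -> H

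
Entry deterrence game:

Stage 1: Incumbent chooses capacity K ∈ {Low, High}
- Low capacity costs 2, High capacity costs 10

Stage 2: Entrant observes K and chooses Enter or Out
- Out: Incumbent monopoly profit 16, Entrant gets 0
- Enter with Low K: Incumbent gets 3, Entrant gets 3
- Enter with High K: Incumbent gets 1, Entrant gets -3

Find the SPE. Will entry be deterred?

SPE: (High, Enter|Low, Out|High); Entry deterred. Incumbent net profit = 6

Work:
After Low K: Entrant enters (3 > 0)
After High K: Entrant stays out (-3 < 0)
Incumbent: Low → 3−2=1, High → 16−10=6
Incumbent chooses High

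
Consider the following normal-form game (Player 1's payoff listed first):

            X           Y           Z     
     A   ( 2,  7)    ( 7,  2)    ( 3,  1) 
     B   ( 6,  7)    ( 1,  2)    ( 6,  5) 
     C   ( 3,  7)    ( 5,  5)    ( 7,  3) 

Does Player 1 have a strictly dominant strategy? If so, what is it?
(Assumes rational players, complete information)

No strictly dominant strategy exists for Player 1

Work:
A strategy strictly dominates another if it gives a strictly higher payoff against every opponent action. Compare each pair of P1's strategies column-by-column:
  A vs B: [2 vs 6, 7 vs 1, 3 vs 6] → A does not strictly dominate B (column X: 2 ≤ 6)
  A vs C: [2 vs 3, 7 vs 5, 3 vs 7] → A does not strictly dominate C (column X: 2 ≤ 3)
  B vs A: [6 vs 2, 1 vs 7, 6 vs 3] → B does not strictly dominate A (column Y: 1 ≤ 7)
  B vs C: [6 vs 3, 1 vs 5, 6 vs 7] → B does not strictly dominate C (column Y: 1 ≤ 5)
  C vs A: [3 vs 2, 5 vs 7, 7 vs 3] → C does not strictly dominate A (column Y: 5 ≤ 7)
  C vs B: [3 vs 6, 5 vs 1, 7 vs 6] → C does not strictly dominate B (column X: 3 ≤ 6)
No single strategy strictly dominates all others → no strictly dominant strategy.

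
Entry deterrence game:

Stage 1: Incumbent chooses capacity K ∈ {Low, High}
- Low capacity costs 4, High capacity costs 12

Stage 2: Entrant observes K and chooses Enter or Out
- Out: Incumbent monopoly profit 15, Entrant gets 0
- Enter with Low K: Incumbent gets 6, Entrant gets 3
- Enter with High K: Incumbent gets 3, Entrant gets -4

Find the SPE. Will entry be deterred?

SPE: (High, Enter|Low, Out|High); Entry deterred. Incumbent net profit = 3

Work:
After Low K: Entrant enters (3 > 0)
After High K: Entrant stays out (-4 < 0)
Incumbent: Low → 6−4=2, High → 15−12=3
Incumbent chooses High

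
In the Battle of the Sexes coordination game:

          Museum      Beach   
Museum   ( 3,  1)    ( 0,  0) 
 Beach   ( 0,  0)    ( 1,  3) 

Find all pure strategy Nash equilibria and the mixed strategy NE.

Pure NE: (Museum, Museum) and (Beach, Beach); Mixed NE: p = 0.75, q = 0.25

Work:
Check pure NE:
(Museum, Museum): (3, 1) - no unilateral deviation beneficial
(Beach, Beach): (1, 3) - no unilateral deviation beneficial
Mixed NE: P1 plays Museum with p = 0.75, P2 plays Museum with q = 0.25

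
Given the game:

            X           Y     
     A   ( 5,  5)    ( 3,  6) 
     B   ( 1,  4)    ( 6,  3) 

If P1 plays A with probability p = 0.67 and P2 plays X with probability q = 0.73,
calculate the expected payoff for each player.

E[P1] = 3.7637, E[P2] = 4.7618

Work:
E[P1] = p·q·π₁(A,X) + p·(1-q)·π₁(A,Y) + (1-p)·q·π₁(B,X) + (1-p)·(1-q)·π₁(B,Y)
= 0.67·0.73·5 + 0.67·0.27·3 + 0.33·0.73·1 + 0.33·0.27·6
= 3.7637

E[P2] = 4.7618 (similar calculation)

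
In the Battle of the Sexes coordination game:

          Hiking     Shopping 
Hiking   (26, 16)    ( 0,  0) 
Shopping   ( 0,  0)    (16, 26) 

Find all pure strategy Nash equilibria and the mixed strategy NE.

Pure NE: (Hiking, Hiking) and (Shopping, Shopping); Mixed NE: p = 0.619, q = 0.381

Work:
Check pure NE:
(Hiking, Hiking): (26, 16) - no unilateral deviation beneficial
(Shopping, Shopping): (16, 26) - no unilateral deviation beneficial
Mixed NE: P1 plays Hiking with p = 0.619, P2 plays Hiking with q = 0.381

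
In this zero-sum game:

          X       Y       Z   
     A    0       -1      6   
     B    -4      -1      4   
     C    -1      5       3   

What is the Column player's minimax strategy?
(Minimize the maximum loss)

Column should play X, value = 0

Work:
Column player minimizes Row's maximum payoff:
Column X: max payoff to Row = 0
Column Y: max payoff to Row = 5
Column Z: max payoff to Row = 6
Minimum is 0, achieved by column X.
Minimax strategy: X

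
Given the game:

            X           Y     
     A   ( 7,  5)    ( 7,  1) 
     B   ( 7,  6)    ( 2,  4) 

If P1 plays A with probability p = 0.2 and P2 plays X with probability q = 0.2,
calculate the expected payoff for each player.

E[P1] = 3.8, E[P2] = 3.88

Work:
E[P1] = p·q·π₁(A,X) + p·(1-q)·π₁(A,Y) + (1-p)·q·π₁(B,X) + (1-p)·(1-q)·π₁(B,Y)
= 0.2·0.2·7 + 0.2·0.8·7 + 0.8·0.2·7 + 0.8·0.8·2
= 3.8

E[P2] = 3.88 (similar calculation)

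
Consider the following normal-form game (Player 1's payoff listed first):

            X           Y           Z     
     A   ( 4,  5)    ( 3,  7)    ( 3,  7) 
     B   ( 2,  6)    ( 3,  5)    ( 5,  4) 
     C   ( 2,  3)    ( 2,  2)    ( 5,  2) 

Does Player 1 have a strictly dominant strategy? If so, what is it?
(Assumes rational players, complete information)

No strictly dominant strategy exists for Player 1

Work:
A strategy strictly dominates another if it gives a strictly higher payoff against every opponent action. Compare each pair of P1's strategies column-by-column:
  A vs B: [4 vs 2, 3 vs 3, 3 vs 5] → A does not strictly dominate B (column Y: 3 ≤ 3)
  A vs C: [4 vs 2, 3 vs 2, 3 vs 5] → A does not strictly dominate C (column Z: 3 ≤ 5)
  B vs A: [2 vs 4, 3 vs 3, 5 vs 3] → B does not strictly dominate A (column X: 2 ≤ 4)
  B vs C: [2 vs 2, 3 vs 2, 5 vs 5] → B does not strictly dominate C (column X: 2 ≤ 2)
  C vs A: [2 vs 4, 2 vs 3, 5 vs 3] → C does not strictly dominate A (column X: 2 ≤ 4)
  C vs B: [2 vs 2, 2 vs 3, 5 vs 5] → C does not strictly dominate B (column X: 2 ≤ 2)
No single strategy strictly dominates all others → no strictly dominant strategy.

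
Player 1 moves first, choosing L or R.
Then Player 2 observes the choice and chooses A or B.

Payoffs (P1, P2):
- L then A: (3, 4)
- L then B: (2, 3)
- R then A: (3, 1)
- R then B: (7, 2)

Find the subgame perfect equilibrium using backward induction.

P1 plays R, P2 plays A after L and B after R; Payoff (7, 2)

Work:
Backward induction:
After L: P2 chooses A → P1 gets 3
After R: P2 chooses B → P1 gets 7
P1 chooses R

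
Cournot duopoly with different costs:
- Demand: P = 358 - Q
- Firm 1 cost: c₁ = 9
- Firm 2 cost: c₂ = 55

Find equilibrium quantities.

q₁* = 131.67, q₂* = 85.67

Work:
Reaction: q₁ = (358 - 9 - q₂)/2
Reaction: q₂ = (358 - 55 - q₁)/2
Solve simultaneously:
q₁* = (358 - 2×9 + 55)/3 = 131.67
q₂* = (358 - 2×55 + 9)/3 = 85.67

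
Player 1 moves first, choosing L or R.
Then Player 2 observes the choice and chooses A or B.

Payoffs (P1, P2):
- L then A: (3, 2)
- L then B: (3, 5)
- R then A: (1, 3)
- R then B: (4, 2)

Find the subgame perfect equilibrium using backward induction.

P1 plays L, P2 plays B after L and A after R; Payoff (3, 5)

Work:
Backward induction:
After L: P2 chooses B → P1 gets 3
After R: P2 chooses A → P1 gets 1
P1 chooses L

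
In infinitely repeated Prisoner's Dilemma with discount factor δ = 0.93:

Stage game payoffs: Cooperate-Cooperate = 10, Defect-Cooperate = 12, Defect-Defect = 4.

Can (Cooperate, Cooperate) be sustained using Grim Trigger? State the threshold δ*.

δ* = 0.25; since δ = 0.93 ≥ 0.25, cooperation can be sustained

Work:
For Grim Trigger:
Cooperate forever: 10/(1-δ)
Defect then punished: 12 + 4·δ/(1-δ)
Need: 10/(1-δ) ≥ 12 + 4·δ/(1-δ)
Solving: δ ≥ (T-R)/(T-P) = (12-10)/(12-4) = 0.25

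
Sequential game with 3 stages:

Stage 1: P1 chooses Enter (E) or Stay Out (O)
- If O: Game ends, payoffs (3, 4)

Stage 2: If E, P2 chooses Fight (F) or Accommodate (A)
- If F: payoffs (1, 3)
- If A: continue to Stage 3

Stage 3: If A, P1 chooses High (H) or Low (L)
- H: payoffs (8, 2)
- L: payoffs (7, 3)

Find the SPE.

SPE: (O, F, H); Outcome (3, 4)

Work:
Stage 3: P1 chooses H (8 vs 7)
Stage 2: P2: F->3, A->2 (anticipating H). Choose F
Stage 1: P1: O->3, E->1 (anticipating F, H). Choose O
SPE path: O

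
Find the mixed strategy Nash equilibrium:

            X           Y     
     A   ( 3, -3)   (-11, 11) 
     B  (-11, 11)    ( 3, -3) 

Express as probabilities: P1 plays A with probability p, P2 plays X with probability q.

p = 0.5, q = 0.5

Work:
Find probabilities that make opponent indifferent:
P2 chooses q to make P1 indifferent between A and B
P1 chooses p to make P2 indifferent between X and Y
Mixed NE: P1 plays (A: 0.5, B: 0.5), P2 plays (X: 0.5, Y: 0.5)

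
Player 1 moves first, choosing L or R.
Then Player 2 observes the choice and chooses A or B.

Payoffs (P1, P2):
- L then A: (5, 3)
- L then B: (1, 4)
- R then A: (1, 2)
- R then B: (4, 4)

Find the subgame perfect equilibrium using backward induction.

P1 plays R, P2 plays B after L and B after R; Payoff (4, 4)

Work:
Backward induction:
After L: P2 chooses B → P1 gets 1
After R: P2 chooses B → P1 gets 4
P1 chooses R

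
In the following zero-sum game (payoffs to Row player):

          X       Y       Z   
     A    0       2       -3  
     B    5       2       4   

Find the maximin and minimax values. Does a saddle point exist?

Maximin = 2, Minimax = 2, Saddle: True

Work:
Row minimums: [-3, 2] → maximin = 2
Column maximums: [5, 2, 4] → minimax = 2
Saddle point exists! Game value = 2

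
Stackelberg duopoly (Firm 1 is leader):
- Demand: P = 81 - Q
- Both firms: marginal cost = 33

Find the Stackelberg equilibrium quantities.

q₁* (leader) = 24.0, q₂* (follower) = 12.0

Work:
Follower's reaction: q₂ = (a - c - q₁)/2
Leader substitutes: π₁ = q₁·(a - q₁ - (a-c-q₁)/2 - c)
FOC: q₁* = (81 - 33)/2 = 24.00
Then: q₂* = (81 - 33 - 24.0)/2 = 12.00
Leader has first-mover advantage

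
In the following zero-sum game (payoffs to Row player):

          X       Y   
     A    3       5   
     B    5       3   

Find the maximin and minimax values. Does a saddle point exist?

Maximin = 3, Minimax = 5, Saddle: False

Work:
Row minimums: [3, 3] → maximin = 3
Column maximums: [5, 5] → minimax = 5
No saddle point (maximin ≠ minimax). Mixed strategy needed.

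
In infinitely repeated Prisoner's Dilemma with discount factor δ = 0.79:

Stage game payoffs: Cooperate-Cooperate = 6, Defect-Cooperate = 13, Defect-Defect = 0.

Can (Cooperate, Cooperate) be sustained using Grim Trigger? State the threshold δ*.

δ* = 0.5385; since δ = 0.79 ≥ 0.5385, cooperation can be sustained

Work:
For Grim Trigger:
Cooperate forever: 6/(1-δ)
Defect then punished: 13 + 0·δ/(1-δ)
Need: 6/(1-δ) ≥ 13 + 0·δ/(1-δ)
Solving: δ ≥ (T-R)/(T-P) = (13-6)/(13-0) = 0.5385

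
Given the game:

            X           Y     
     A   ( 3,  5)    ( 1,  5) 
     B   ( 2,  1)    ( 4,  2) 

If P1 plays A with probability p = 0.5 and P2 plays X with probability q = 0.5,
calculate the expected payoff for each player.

E[P1] = 2.5, E[P2] = 3.25

Work:
E[P1] = p·q·π₁(A,X) + p·(1-q)·π₁(A,Y) + (1-p)·q·π₁(B,X) + (1-p)·(1-q)·π₁(B,Y)
= 0.5·0.5·3 + 0.5·0.5·1 + 0.5·0.5·2 + 0.5·0.5·4
= 2.5

E[P2] = 3.25 (similar calculation)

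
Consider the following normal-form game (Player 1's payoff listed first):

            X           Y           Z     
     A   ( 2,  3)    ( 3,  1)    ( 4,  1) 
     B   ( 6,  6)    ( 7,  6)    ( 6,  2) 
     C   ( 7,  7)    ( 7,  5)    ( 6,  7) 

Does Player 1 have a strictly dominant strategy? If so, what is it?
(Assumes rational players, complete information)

No strictly dominant strategy exists for Player 1

Work:
A strategy strictly dominates another if it gives a strictly higher payoff against every opponent action. Compare each pair of P1's strategies column-by-column:
  A vs B: [2 vs 6, 3 vs 7, 4 vs 6] → A does not strictly dominate B (column X: 2 ≤ 6)
  A vs C: [2 vs 7, 3 vs 7, 4 vs 6] → A does not strictly dominate C (column X: 2 ≤ 7)
  B vs A: [6 vs 2, 7 vs 3, 6 vs 4] → B strictly dominates A
  B vs C: [6 vs 7, 7 vs 7, 6 vs 6] → B does not strictly dominate C (column X: 6 ≤ 7)
  C vs A: [7 vs 2, 7 vs 3, 6 vs 4] → C strictly dominates A
  C vs B: [7 vs 6, 7 vs 7, 6 vs 6] → C does not strictly dominate B (column Y: 7 ≤ 7)
No single strategy strictly dominates all others → no strictly dominant strategy.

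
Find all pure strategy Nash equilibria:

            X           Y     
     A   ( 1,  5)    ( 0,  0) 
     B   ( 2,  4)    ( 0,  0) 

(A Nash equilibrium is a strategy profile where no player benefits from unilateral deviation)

Nash equilibrium: (B, X)

Work:
Best responses:
  P1 vs X: payoffs [1, 2] → best response B (payoff 2)
  P1 vs Y: payoffs [0, 0] → best response A/B (payoff 0)
  P2 vs A: payoffs [5, 0] → best response X (payoff 5)
  P2 vs B: payoffs [4, 0] → best response X (payoff 4)
Mutual best responses: (B,X) → Nash equilibria.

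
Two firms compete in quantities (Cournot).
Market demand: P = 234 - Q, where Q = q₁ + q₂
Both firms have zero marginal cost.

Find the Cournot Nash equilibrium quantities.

q₁* = q₂* = 78.0; P* = 78.0

Work:
Profit: π_i = P·q_i = (a - q_i - q_j)·q_i
FOC: ∂π_i/∂q_i = a - 2q_i - q_j = 0
Reaction function: q_i = (234 - q_j)/2
Symmetry: q* = 234/3 = 78.0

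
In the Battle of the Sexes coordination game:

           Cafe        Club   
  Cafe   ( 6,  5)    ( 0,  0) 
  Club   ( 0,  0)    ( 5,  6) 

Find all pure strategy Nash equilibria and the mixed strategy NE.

Pure NE: (Cafe, Cafe) and (Club, Club); Mixed NE: p = 0.5455, q = 0.4545

Work:
Check pure NE:
(Cafe, Cafe): (6, 5) - no unilateral deviation beneficial
(Club, Club): (5, 6) - no unilateral deviation beneficial
Mixed NE: P1 plays Cafe with p = 0.5455, P2 plays Cafe with q = 0.4545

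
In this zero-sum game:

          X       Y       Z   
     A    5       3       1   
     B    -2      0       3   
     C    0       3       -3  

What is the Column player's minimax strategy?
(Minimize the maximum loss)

Column should play Y or Z (all achieve the minimum), value = 3

Work:
Column player minimizes Row's maximum payoff:
Column X: max payoff to Row = 5
Column Y: max payoff to Row = 3
Column Z: max payoff to Row = 3
Minimum is 3, achieved by columns Y, Z (tied).
Each of Y or Z is a minimax strategy.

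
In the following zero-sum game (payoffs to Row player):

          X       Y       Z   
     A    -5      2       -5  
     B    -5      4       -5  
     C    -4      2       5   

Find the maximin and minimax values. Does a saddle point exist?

Maximin = -4, Minimax = -4, Saddle: True

Work:
Row minimums: [-5, -5, -4] → maximin = -4
Column maximums: [-4, 4, 5] → minimax = -4
Saddle point exists! Game value = -4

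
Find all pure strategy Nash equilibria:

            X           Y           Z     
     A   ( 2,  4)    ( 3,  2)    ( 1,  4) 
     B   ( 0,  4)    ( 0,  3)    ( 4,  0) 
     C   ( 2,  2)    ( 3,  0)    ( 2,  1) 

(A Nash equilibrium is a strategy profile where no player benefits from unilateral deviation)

Nash equilibrium: (A, X), (C, X)

Work:
Best responses:
  P1 vs X: payoffs [2, 0, 2] → best response A/C (payoff 2)
  P1 vs Y: payoffs [3, 0, 3] → best response A/C (payoff 3)
  P1 vs Z: payoffs [1, 4, 2] → best response B (payoff 4)
  P2 vs A: payoffs [4, 2, 4] → best response X/Z (payoff 4)
  P2 vs B: payoffs [4, 3, 0] → best response X (payoff 4)
  P2 vs C: payoffs [2, 0, 1] → best response X (payoff 2)
Mutual best responses: (A,X), (C,X) → Nash equilibria.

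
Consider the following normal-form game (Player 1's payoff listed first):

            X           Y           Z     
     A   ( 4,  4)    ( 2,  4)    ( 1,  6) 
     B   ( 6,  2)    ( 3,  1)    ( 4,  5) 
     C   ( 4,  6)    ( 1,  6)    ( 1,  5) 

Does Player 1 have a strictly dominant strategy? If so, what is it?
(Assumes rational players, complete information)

Yes, Player 1's strictly dominant strategy is B

Work:
A strategy strictly dominates another if it gives a strictly higher payoff against every opponent action. Compare each pair of P1's strategies column-by-column:
  A vs B: [4 vs 6, 2 vs 3, 1 vs 4] → A does not strictly dominate B (column X: 4 ≤ 6)
  A vs C: [4 vs 4, 2 vs 1, 1 vs 1] → A does not strictly dominate C (column X: 4 ≤ 4)
  B vs A: [6 vs 4, 3 vs 2, 4 vs 1] → B strictly dominates A
  B vs C: [6 vs 4, 3 vs 1, 4 vs 1] → B strictly dominates C
  C vs A: [4 vs 4, 1 vs 2, 1 vs 1] → C does not strictly dominate A (column X: 4 ≤ 4)
  C vs B: [4 vs 6, 1 vs 3, 1 vs 4] → C does not strictly dominate B (column X: 4 ≤ 6)
B strictly dominates every other strategy → strictly dominant.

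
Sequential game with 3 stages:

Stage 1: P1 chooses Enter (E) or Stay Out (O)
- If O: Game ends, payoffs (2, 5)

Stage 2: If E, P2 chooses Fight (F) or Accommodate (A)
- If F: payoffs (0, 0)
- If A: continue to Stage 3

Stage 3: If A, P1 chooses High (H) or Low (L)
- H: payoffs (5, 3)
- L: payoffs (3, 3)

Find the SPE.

SPE: (E, A, H); Outcome (5, 3)

Work:
Stage 3: P1 chooses H (5 vs 3)
Stage 2: P2: F->0, A->3 (anticipating H). Choose A
Stage 1: P1: O->2, E->5 (anticipating A, H). Choose E
SPE path: E -> A -> H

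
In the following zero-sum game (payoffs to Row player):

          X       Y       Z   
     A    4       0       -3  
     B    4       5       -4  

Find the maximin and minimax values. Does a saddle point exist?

Maximin = -3, Minimax = -3, Saddle: True

Work:
Row minimums: [-3, -4] → maximin = -3
Column maximums: [4, 5, -3] → minimax = -3
Saddle point exists! Game value = -3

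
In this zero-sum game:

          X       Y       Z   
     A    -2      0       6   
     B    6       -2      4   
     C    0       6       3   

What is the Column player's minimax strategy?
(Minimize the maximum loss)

Column should play X or Y or Z (all achieve the minimum), value = 6

Work:
Column player minimizes Row's maximum payoff:
Column X: max payoff to Row = 6
Column Y: max payoff to Row = 6
Column Z: max payoff to Row = 6
Minimum is 6, achieved by columns X, Y, Z (tied).
Each of X or Y or Z is a minimax strategy.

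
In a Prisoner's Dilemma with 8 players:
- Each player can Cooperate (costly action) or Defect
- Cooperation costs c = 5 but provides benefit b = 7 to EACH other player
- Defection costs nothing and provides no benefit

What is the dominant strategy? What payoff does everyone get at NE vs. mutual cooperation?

Dominant: Defect; NE payoff = 0; Coop payoff = 44

Work:
Defect dominates (saves cost c = 5, benefit to others is external)
NE: All defect → everyone gets 0
If all cooperate: each receives (7)×7 - 5 = 44
Social dilemma: 44 > 0 but NE gives 0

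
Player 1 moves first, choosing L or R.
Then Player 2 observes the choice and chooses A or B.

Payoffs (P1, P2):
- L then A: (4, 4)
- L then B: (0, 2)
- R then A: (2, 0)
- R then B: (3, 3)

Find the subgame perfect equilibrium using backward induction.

P1 plays L, P2 plays A after L and B after R; Payoff (4, 4)

Work:
Backward induction:
After L: P2 chooses A → P1 gets 4
After R: P2 chooses B → P1 gets 3
P1 chooses L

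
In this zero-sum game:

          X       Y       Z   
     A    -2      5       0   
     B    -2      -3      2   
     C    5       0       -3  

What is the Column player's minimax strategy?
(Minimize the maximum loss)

Column should play Z, value = 2

Work:
Column player minimizes Row's maximum payoff:
Column X: max payoff to Row = 5
Column Y: max payoff to Row = 5
Column Z: max payoff to Row = 2
Minimum is 2, achieved by column Z.
Minimax strategy: Z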